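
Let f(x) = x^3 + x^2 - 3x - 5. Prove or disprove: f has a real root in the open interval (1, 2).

f(1) = -6 and f(2) = 1, which have opposite signs.
As a polynomial, f is continuous on every closed interval.
By the Intermediate Value Theorem f must vanish at some point of (1, 2).

Yes, f has a root in the interval.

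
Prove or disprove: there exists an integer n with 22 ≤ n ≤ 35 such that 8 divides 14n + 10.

Scanning upward from n = 22 gives 318, 332, 346, none divisible by 8. n = 25 works, since 14·25 + 10 = 360 = 45·8.

n = 25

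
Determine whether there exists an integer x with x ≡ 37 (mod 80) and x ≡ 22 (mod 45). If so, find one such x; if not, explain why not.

x = 517

gcd(80, 45) = 5. A simultaneous solution exists iff 37 ≡ 22 (mod 5); here 37 mod 5 = 2 = 22 mod 5, so it does.
Step through x = 37, 37 + 80, 37 + 2·80, …: the values 37, 117, 197, 277, 357, 437, 517 reduce mod 45 to 37, 27, 17, 7, 42, 32, 22. The value 517 hits 22.
Check: 517 mod 80 = 37, 517 mod 45 = 22. ✓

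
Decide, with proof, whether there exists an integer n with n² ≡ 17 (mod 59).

n = 31

Take n = 31. Then 31² = 961 = 16·59 + 17, so 31² ≡ 17 (mod 59).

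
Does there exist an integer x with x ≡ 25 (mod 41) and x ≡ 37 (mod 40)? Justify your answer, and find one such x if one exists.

x = 517

gcd(41, 40) = 1, so the Chinese Remainder Theorem guarantees exactly one residue class mod 1640 satisfying both.
Write x = 25 + 41t and require 25 + 41t ≡ 37 (mod 40), i.e. 41t ≡ 12 (mod 40).
41 ≡ 1 (mod 40), so this reads 1t ≡ 12 (mod 40). So t ≡ 12 (mod 40).
Taking t = 12 gives x = 25 + 41·12 = 517.
Indeed 517 ≡ 25 (mod 41) and 517 ≡ 37 (mod 40).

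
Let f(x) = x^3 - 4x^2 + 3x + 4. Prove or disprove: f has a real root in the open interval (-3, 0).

f(-3) = -68 and f(0) = 4, which have opposite signs.
As a polynomial, f is continuous on every closed interval.
By the Intermediate Value Theorem f must vanish at some point of (-3, 0).

Such a root exists.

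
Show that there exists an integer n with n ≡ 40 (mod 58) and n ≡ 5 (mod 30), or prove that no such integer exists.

Reduce both congruences modulo 2, which divides 58 and 30: they say n ≡ 40 (mod 2) and n ≡ 5 (mod 2).
However 40 ≡ 0 and 5 ≡ 1 (mod 2), and 0 ≠ 1.
Hence the system has no solution.

There is no such integer.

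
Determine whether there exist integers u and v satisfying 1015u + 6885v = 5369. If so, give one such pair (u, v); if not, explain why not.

There are no such integers.

Both 1015 and 6885 are divisible by gcd(1015, 6885) = 5, hence so is any combination 1015u + 6885v.
However 5369 leaves remainder 4 on division by 5.
So the equation is unsolvable over ℤ.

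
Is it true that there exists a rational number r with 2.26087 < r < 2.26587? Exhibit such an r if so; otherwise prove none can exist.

r = 43/19

Look for a denominator N such that an integer falls strictly between N·2.26087 and N·2.26587. N = 19 works: 19·2.26087 = 42.95653 < 43 < 43.05153 = 19·2.26587.
Hence 43/19 is a rational number with 2.26087 < 43/19 < 2.26587.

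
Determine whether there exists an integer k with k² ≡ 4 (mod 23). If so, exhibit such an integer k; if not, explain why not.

Take k = 2. Then 2² = 4, and since 0 ≤ 4 < 23 this is already reduced: 2² ≡ 4 (mod 23).

k = 2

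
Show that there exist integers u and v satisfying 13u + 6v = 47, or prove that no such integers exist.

Since gcd(13, 6) = 1, every integer is an integer combination of 13 and 6.
Run the Euclidean algorithm on 13 and 6: 13 = 2·6 + 1, 6 = 6·1 + 0.
Working back up the chain: 1 = 13 − 2·6. So 13·1 + 6·(-2) = 1.
Multiplying through by 47: u = 1·47 = 47, v = (-2)·47 = -94 is a solution.
The general solution is u = 47 + 6k, v = -94 − 13k; taking k = -7 gives the smaller pair u = 5, v = -3.
Indeed 13·5 + 6·(-3) = 65 − 18 = 47.

u = 5, v = -3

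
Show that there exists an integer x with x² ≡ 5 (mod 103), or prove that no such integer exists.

No, no such integer exists.

103 is prime, so by Euler's criterion 5 is a square mod 103 iff 5^((103−1)/2) = 5^51 ≡ 1 (mod 103).
Squaring successively (mod 103): 5^2 = 25 ≡ 25; 5^4 ≡ 25² = 625 ≡ 7; 5^8 ≡ 7² = 49 ≡ 49; 5^16 ≡ 49² = 2401 ≡ 32; 5^32 ≡ 32² = 1024 ≡ 97.
Since 51 = 32 + 16 + 2 + 1, 5^51 ≡ 97 · 32 · 25 · 5; multiplying out mod 103: 97·32 = 3104 ≡ 14, then 14·25 = 350 ≡ 41, then 41·5 = 205 ≡ 102. Thus 5^51 ≡ 102 ≡ −1 (mod 103).
By Euler's criterion 5 is a quadratic non-residue mod 103: no x satisfies x² ≡ 5 (mod 103).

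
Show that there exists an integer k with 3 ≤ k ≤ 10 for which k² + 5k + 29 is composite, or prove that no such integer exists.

At k = 9: 9² + 5·9 + 29 = 155 = 5·31, which is composite.

k = 9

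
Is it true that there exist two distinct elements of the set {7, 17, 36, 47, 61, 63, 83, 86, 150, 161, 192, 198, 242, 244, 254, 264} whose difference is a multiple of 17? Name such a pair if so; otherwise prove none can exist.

Reduce each element modulo 17: 7↦7, 17↦0, 36↦2, 47↦13, 61↦10, 63↦12, 83↦15, 86↦1, 150↦14, 161↦8, 192↦5, 198↦11, 242↦4, 244↦6, 254↦16, 264↦9.
These 16 residues are pairwise different, hence no difference of two elements is divisible by 17.

No, no such pair exists.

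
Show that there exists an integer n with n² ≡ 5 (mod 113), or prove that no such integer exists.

No such integer exists.

113 is prime, so by Euler's criterion 5 is a square mod 113 iff 5^((113−1)/2) = 5^56 ≡ 1 (mod 113).
Repeated squaring mod 113: 5^2 = 25 ≡ 25; 5^4 ≡ 25² = 625 ≡ 60; 5^8 ≡ 60² = 3600 ≡ 97; 5^16 ≡ 97² = 9409 ≡ 30; 5^32 ≡ 30² = 900 ≡ 109.
Since 56 = 32 + 16 + 8, 5^56 ≡ 109 · 30 · 97; multiplying out mod 113: 109·30 = 3270 ≡ 106, then 106·97 = 10282 ≡ 112. Thus 5^56 ≡ 112 ≡ −1 (mod 113).
By Euler's criterion 5 is a quadratic non-residue mod 113: no n satisfies n² ≡ 5 (mod 113).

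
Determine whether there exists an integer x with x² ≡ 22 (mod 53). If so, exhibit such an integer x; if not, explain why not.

No, no such integer exists.

53 is prime, so by Euler's criterion 22 is a square mod 53 iff 22^((53−1)/2) = 22^26 ≡ 1 (mod 53).
Squaring successively (mod 53): 22^2 = 484 ≡ 7; 22^4 ≡ 7² = 49 ≡ 49; 22^8 ≡ 49² = 2401 ≡ 16; 22^16 ≡ 16² = 256 ≡ 44.
Since 26 = 16 + 8 + 2, 22^26 ≡ 44 · 16 · 7; multiplying out mod 53: 44·16 = 704 ≡ 15, then 15·7 = 105 ≡ 52. Thus 22^26 ≡ 52 ≡ −1 (mod 53).
The value −1 means 22 is a non-residue modulo 53, so x² ≡ 22 (mod 53) is impossible.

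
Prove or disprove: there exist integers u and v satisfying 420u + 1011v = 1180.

Both 420 and 1011 are divisible by gcd(420, 1011) = 3, hence so is any combination 420u + 1011v.
But 1180 = 3·393 + 1, so 3 ∤ 1180.
Therefore 420u + 1011v = 1180 has no solution in integers.

No such integers exist.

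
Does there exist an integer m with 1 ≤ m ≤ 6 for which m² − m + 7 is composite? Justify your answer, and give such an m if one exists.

At m = 2: 2² − 2 + 7 = 9 = 3·3, which is composite.

m = 2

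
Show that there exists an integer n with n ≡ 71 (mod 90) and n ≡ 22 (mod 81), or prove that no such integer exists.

Reduce both congruences modulo 9, which divides 90 and 81: they say n ≡ 71 (mod 9) and n ≡ 22 (mod 9).
These are incompatible: 71 − 22 = 49 is not divisible by 9.
So no integer satisfies both congruences.

No such integer exists.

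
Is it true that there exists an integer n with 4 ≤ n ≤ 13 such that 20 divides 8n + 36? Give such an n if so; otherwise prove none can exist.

n = 8

Scanning upward from n = 4 gives 68, 76, 84, 92, none divisible by 20. Try n = 8: 8·8 + 36 = 100 = 5·20, which is divisible by 20.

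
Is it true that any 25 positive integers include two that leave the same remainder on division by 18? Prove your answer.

Partition the integers by their residue mod 18; there are 18 classes.
With 25 integers and only 18 classes, the pigeonhole principle forces two of them, say a and b, into the same class.
That is, a and b leave the same remainder on division by 18, as claimed.

Yes, this is always true.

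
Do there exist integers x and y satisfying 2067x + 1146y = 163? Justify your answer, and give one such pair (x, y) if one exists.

No such integers exist.

Both 2067 and 1146 are divisible by gcd(2067, 1146) = 3, hence so is any combination 2067x + 1146y.
But 163 is not a multiple of 3 (it leaves remainder 1).
Hence no integers x, y satisfy the equation.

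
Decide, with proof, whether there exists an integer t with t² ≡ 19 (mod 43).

43 is prime, so by Euler's criterion 19 is a square mod 43 iff 19^((43−1)/2) = 19^21 ≡ 1 (mod 43).
Repeated squaring mod 43: 19^2 = 361 ≡ 17; 19^4 ≡ 17² = 289 ≡ 31; 19^8 ≡ 31² = 961 ≡ 15; 19^16 ≡ 15² = 225 ≡ 10.
Since 21 = 16 + 4 + 1, 19^21 ≡ 10 · 31 · 19; multiplying out mod 43: 10·31 = 310 ≡ 9, then 9·19 = 171 ≡ 42. Thus 19^21 ≡ 42 ≡ −1 (mod 43).
The value −1 means 19 is a non-residue modulo 43, so t² ≡ 19 (mod 43) is impossible.

No such integer exists.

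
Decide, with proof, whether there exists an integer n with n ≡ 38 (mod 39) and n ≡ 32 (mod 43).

n = 935

gcd(39, 43) = 1, so the Chinese Remainder Theorem guarantees exactly one residue class mod 1677 satisfying both.
Write n = 38 + 39t and require 38 + 39t ≡ 32 (mod 43), i.e. 39t ≡ 37 (mod 43).
Note 39·32 = 1248 ≡ 1 (mod 43) (as 1248 − 1 = 29·43), so 39⁻¹ ≡ 32.
Therefore t ≡ 32·37 = 1184 ≡ 23 (mod 43).
Taking t = 23 gives n = 38 + 39·23 = 935.
Verify: 935 = 23·39 + 38 and 935 = 21·43 + 32. ✓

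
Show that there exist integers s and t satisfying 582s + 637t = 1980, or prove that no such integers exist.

s = 601, t = -546

582 and 637 are coprime, so 582s + 637t ranges over all of ℤ.
Run the Euclidean algorithm on 637 and 582: 637 = 1·582 + 55, 582 = 10·55 + 32, 55 = 1·32 + 23, 32 = 1·23 + 9, 23 = 2·9 + 5, 9 = 1·5 + 4, 5 = 1·4 + 1, 4 = 4·1 + 0.
Back-substituting, 1 = 5 − 1·4 = 5 − (9 − 1·5) = −9 + 2·5 = −9 + 2·(23 − 2·9) = 2·23 − 5·9 = 2·23 − 5·(32 − 1·23) = −5·32 + 7·23 = −5·32 + 7·(55 − 1·32) = 7·55 − 12·32 = 7·55 − 12·(582 − 10·55) = −12·582 + 127·55 = −12·582 + 127·(637 − 1·582) = 127·637 − 139·582; that is, 582·(-139) + 637·127 = 1.
Multiplying through by 1980: s = (-139)·1980 = -275220, t = 127·1980 = 251460 is a solution.
The general solution is s = -275220 + 637k, t = 251460 − 582k; taking k = 433 gives the smaller pair s = 601, t = -546.
Indeed 582·601 + 637·(-546) = 349782 − 347802 = 1980.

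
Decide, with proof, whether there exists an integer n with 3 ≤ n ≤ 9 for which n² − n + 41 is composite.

No, no such integer n in that range exists.

The values for n = 3, 4, …, 9 are 47, 53, 61, 71, 83, 97, 113, and each of these is prime.
So no value in the range makes the expression composite.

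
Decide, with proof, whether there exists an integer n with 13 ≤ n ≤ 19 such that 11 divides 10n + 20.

For n = 13, 14, …, 19 the values of 10n + 20 modulo 11 are 7, 6, 5, 4, 3, 2, 1 respectively.
Since 0 is absent from this list, 11 ∤ 10n + 20 for every n with 13 ≤ n ≤ 19.

No such integer n in that range exists.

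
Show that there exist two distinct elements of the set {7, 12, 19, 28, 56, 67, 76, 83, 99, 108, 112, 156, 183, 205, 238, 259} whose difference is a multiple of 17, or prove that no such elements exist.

Two integers differ by a multiple of 17 exactly when they have the same residue mod 17. The residues are 7↦7, 12↦12, 19↦2, 28↦11, 56↦5, 67↦16, 76↦8, 83↦15, 99↦14, 108↦6, 112↦10, 156↦3, 183↦13, 205↦1, 238↦0, 259↦4.
All 16 residues are distinct, so no two elements differ by a multiple of 17.

There is no such pair.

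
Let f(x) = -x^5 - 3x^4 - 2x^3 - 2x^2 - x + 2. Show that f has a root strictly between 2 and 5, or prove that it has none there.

No.

f(2) = -104 and f(5) = -5303, both negative, so a sign-change argument is unavailable; we show f keeps this sign on the whole interval.
Shift to the endpoint 2: with x = 2 + u (0 < u < 3), one computes f(2 + u) = -u^5 - 13u^4 - 66u^3 - 166u^2 - 209u - 104.
All 6 nonzero coefficients of this polynomial in u are negative; hence for u > 0 the value is a sum of negative terms (the constant -104 among them).
Therefore f(x) < 0 throughout (2, 5), and f has no zero there.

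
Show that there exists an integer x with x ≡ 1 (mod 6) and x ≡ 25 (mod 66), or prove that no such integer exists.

x = 25

gcd(6, 66) = 6. A simultaneous solution exists iff 1 ≡ 25 (mod 6); here 1 mod 6 = 1 = 25 mod 6, so it does.
Step through x = 1, 1 + 6, 1 + 2·6, …: the values 1, 7, 13, 19, 25 reduce mod 66 to 1, 7, 13, 19, 25. The value 25 hits 25.
Indeed 25 ≡ 1 (mod 6) and 25 ≡ 25 (mod 66).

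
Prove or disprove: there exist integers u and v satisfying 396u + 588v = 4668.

Every value of 396u + 588v is a multiple of gcd(396, 588) = 12; since 12 ∣ 4668, solutions exist.
Dividing through by 12 reduces the equation to 33u + 49v = 389.
Euclidean algorithm: 49 = 1·33 + 16, 33 = 2·16 + 1, 16 = 16·1 + 0.
Back-substituting, 1 = 33 − 2·16 = 33 − 2·(49 − 1·33) = −2·49 + 3·33; that is, 33·3 + 49·(-2) = 1.
Times 389: 33·1167 + 49·(-778) = 389, so (1167, -778) solves it.
Shifting by a multiple of (49, −33) keeps it a solution: u = 1167 − 23·49 = 40, v = -778 + 23·33 = -19.
Check: 396·40 + 588·(-19) = 15840 − 11172 = 4668. ✓

u = 40, v = -19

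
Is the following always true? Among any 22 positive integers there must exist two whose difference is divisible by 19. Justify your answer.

Each integer lies in one of the 19 residue classes modulo 19.
With 22 integers and only 19 classes, the pigeonhole principle forces two of them, say a and b, into the same class.
Equal remainders mean a − b ≡ 0 (mod 19), so 19 divides their difference.

Yes, this is always true.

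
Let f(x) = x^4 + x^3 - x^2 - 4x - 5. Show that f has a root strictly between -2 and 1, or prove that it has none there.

f(-2) = 7 and f(1) = -8, which have opposite signs.
As a polynomial, f is continuous on every closed interval.
By the Intermediate Value Theorem f must vanish at some point of (-2, 1).

Such a root exists.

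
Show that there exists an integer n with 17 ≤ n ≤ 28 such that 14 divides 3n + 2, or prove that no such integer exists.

n = 18

At n = 17 the value 53 is not a multiple of 14. n = 18 works, since 3·18 + 2 = 56 = 4·14.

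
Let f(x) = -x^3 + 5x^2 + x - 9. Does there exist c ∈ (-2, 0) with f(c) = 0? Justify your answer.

Yes, such a c exists.

f(-2) = 17 and f(0) = -9, which have opposite signs.
f is continuous everywhere (it is a polynomial), in particular on [-2, 0].
So by the Intermediate Value Theorem there is a c strictly between -2 and 0 with f(c) = 0.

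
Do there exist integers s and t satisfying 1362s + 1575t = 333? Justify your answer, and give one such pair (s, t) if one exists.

gcd(1362, 1575) = 3, and 3 divides 333, so integer solutions exist.
Dividing through by 3 reduces the equation to 454s + 525t = 111.
Dividing repeatedly: 525 = 1·454 + 71, 454 = 6·71 + 28, 71 = 2·28 + 15, 28 = 1·15 + 13, 15 = 1·13 + 2, 13 = 6·2 + 1, 2 = 2·1 + 0.
Back-substituting, 1 = 13 − 6·2 = 13 − 6·(15 − 1·13) = −6·15 + 7·13 = −6·15 + 7·(28 − 1·15) = 7·28 − 13·15 = 7·28 − 13·(71 − 2·28) = −13·71 + 33·28 = −13·71 + 33·(454 − 6·71) = 33·454 − 211·71 = 33·454 − 211·(525 − 1·454) = −211·525 + 244·454; that is, 454·244 + 525·(-211) = 1.
Multiplying through by 111: s = 244·111 = 27084, t = (-211)·111 = -23421 is a solution.
Subtracting 51·525 from s and adding 51·454 to t gives the tidier solution (309, -267).
Check: 1362·309 + 1575·(-267) = 420858 − 420525 = 333. ✓

s = 309, t = -267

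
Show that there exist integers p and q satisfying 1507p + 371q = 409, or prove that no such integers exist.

1507 and 371 are coprime, so 1507p + 371q ranges over all of ℤ.
Dividing repeatedly: 1507 = 4·371 + 23, 371 = 16·23 + 3, 23 = 7·3 + 2, 3 = 1·2 + 1, 2 = 2·1 + 0.
Back-substituting, 1 = 3 − 1·2 = 3 − (23 − 7·3) = −23 + 8·3 = −23 + 8·(371 − 16·23) = 8·371 − 129·23 = 8·371 − 129·(1507 − 4·371) = −129·1507 + 524·371; that is, 1507·(-129) + 371·524 = 1.
Times 409: 1507·(-52761) + 371·214316 = 409, so (-52761, 214316) solves it.
Adding 143·371 to p and subtracting 143·1507 from q gives the tidier solution (292, -1185).
Check: 1507·292 + 371·(-1185) = 440044 − 439635 = 409. ✓

p = 292, q = -1185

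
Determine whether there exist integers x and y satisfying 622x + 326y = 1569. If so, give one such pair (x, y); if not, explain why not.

No such integers exist.

gcd(622, 326) = 2, so every integer of the form 622x + 326y is a multiple of 2.
But 1569 is not a multiple of 2 (it leaves remainder 1).
So the equation is unsolvable over ℤ.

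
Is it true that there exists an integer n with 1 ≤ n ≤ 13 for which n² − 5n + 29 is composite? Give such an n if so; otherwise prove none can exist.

n = 6

At n = 6: 6² − 5·6 + 29 = 35 = 5·7, which is composite.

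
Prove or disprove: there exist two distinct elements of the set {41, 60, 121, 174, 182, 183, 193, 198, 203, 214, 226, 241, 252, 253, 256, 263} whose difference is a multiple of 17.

Two integers differ by a multiple of 17 exactly when they have the same residue mod 17. The residues are 41↦7, 60↦9, 121↦2, 174↦4, 182↦12, 183↦13, 193↦6, 198↦11, 203↦16, 214↦10, 226↦5, 241↦3, 252↦14, 253↦15, 256↦1, 263↦8.
No residue repeats among the 16 elements, so no pair has difference ≡ 0 (mod 17).

No, no such pair exists.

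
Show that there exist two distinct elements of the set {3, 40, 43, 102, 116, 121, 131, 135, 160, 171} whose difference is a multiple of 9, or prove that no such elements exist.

3 mod 9 = 3 and 102 mod 9 = 3, so 102 − 3 = 99 = 11·9.

3 and 102 are such a pair.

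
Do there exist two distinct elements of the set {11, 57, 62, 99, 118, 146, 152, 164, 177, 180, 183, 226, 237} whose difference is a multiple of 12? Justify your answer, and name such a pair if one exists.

Reduce each element mod 12: 11↦11, 57↦9, 62↦2, 99↦3, 118↦10, 146↦2, 152↦8, 164↦8, 177↦9, 180↦0, 183↦3, 226↦10, 237↦9. The residue 9 repeats (at 57 and 177), and 177 − 57 = 120 = 10·12.

The pair (57, 177) works.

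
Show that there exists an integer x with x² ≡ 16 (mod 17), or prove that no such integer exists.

Take x = 4. Then 4² = 16, and since 0 ≤ 16 < 17 this is already reduced: 4² ≡ 16 (mod 17).

x = 4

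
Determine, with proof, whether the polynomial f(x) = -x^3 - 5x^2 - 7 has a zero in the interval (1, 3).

f(1) = -13 and f(3) = -79, both negative, so a sign-change argument is unavailable; we show f keeps this sign on the whole interval.
Substitute x = 1 + u, where 0 < u < 2 on the interval. Expanding, f(1 + u) = -u^3 - 8u^2 - 13u - 13.
All 4 nonzero coefficients of this polynomial in u are negative; hence for u > 0 the value is a sum of negative terms (the constant -13 among them).
So f is strictly negative on (1, 3); no root exists in the interval.

No such root exists.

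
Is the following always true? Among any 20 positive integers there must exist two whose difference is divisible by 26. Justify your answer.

Consider the 20 integers 10, 11, …, 29. They lie in distinct residue classes modulo 26, since 20 ≤ 26.
The differences between them range over 1, …, 19, none of which is divisible by 26.

No, the set {10, 11, 12, 13, 14, 15, 16, 17, 18, 19, 20, 21, 22, 23, 24, 25, 26, 27, 28, 29} is a counterexample.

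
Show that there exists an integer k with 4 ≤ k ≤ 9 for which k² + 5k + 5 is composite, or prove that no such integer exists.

At k = 5: 5² + 5·5 + 5 = 55 = 5·11, which is composite.

k = 5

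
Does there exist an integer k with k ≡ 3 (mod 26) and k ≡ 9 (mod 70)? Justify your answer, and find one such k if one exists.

k = 289

Here gcd(26, 70) = 2, and both 3 and 9 leave remainder 1 mod 2, so the system is consistent.
Put k = 3 + 26t, so we need 26t ≡ 6 (mod 70), equivalently (divide by 2) 13t ≡ 3 (mod 35).
Invert 13 mod 35 by the Euclidean algorithm: 35 = 2·13 + 9, 13 = 1·9 + 4, 9 = 2·4 + 1, 4 = 4·1 + 0; back-substituting, 1 = 9 − 2·4 = 9 − 2·(13 − 1·9) = −2·13 + 3·9 = −2·13 + 3·(35 − 2·13) = 3·35 − 8·13. Hence 13·(-8) ≡ 1, so 13⁻¹ ≡ -8 ≡ 27 (mod 35).
Multiplying by 27: t ≡ 27·3 = 81 ≡ 11 (mod 35).
Then k = 3 + 26·11 = 289.
Verify: 289 = 11·26 + 3 and 289 = 4·70 + 9. ✓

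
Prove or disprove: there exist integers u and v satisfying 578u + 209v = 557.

Since gcd(578, 209) = 1, every integer is an integer combination of 578 and 209.
Run the Euclidean algorithm on 578 and 209: 578 = 2·209 + 160, 209 = 1·160 + 49, 160 = 3·49 + 13, 49 = 3·13 + 10, 13 = 1·10 + 3, 10 = 3·3 + 1, 3 = 3·1 + 0.
Back-substituting, 1 = 10 − 3·3 = 10 − 3·(13 − 1·10) = −3·13 + 4·10 = −3·13 + 4·(49 − 3·13) = 4·49 − 15·13 = 4·49 − 15·(160 − 3·49) = −15·160 + 49·49 = −15·160 + 49·(209 − 1·160) = 49·209 − 64·160 = 49·209 − 64·(578 − 2·209) = −64·578 + 177·209; that is, 578·(-64) + 209·177 = 1.
Times 557: 578·(-35648) + 209·98589 = 557, so (-35648, 98589) solves it.
Shifting by a multiple of (209, −578) keeps it a solution: u = -35648 + 171·209 = 91, v = 98589 − 171·578 = -249.
Indeed 578·91 + 209·(-249) = 52598 − 52041 = 557.

u = 91, v = -249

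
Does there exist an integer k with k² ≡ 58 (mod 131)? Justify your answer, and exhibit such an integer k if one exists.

k = 53

Take k = 53. Then 53² = 2809 = 21·131 + 58, so 53² ≡ 58 (mod 131).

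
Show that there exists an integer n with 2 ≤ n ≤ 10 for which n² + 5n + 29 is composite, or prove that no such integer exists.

n = 9

At n = 9: 9² + 5·9 + 29 = 155 = 5·31, which is composite.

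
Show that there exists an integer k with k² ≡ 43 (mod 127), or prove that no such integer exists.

Apply Euler's criterion with the prime 127: 43 is a quadratic residue iff 43^63 ≡ 1 (mod 127), and a non-residue iff it is ≡ −1.
Squaring successively (mod 127): 43^2 = 1849 ≡ 71; 43^4 ≡ 71² = 5041 ≡ 88; 43^8 ≡ 88² = 7744 ≡ 124; 43^16 ≡ 124² = 15376 ≡ 9; 43^32 ≡ 9² = 81 ≡ 81.
Since 63 = 32 + 16 + 8 + 4 + 2 + 1, 43^63 ≡ 81 · 9 · 124 · 88 · 71 · 43; multiplying out mod 127: 81·9 = 729 ≡ 94, then 94·124 = 11656 ≡ 99, then 99·88 = 8712 ≡ 76, then 76·71 = 5396 ≡ 62, then 62·43 = 2666 ≡ 126. Thus 43^63 ≡ 126 ≡ −1 (mod 127).
By Euler's criterion 43 is a quadratic non-residue mod 127: no k satisfies k² ≡ 43 (mod 127).

There is no such integer.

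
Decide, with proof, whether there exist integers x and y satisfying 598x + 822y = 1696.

gcd(598, 822) = 2, and 2 divides 1696, so integer solutions exist.
Dividing through by 2 reduces the equation to 299x + 411y = 848.
Euclidean algorithm: 411 = 1·299 + 112, 299 = 2·112 + 75, 112 = 1·75 + 37, 75 = 2·37 + 1, 37 = 37·1 + 0.
Working back up the chain: 1 = 75 − 2·37 = 75 − 2·(112 − 1·75) = −2·112 + 3·75 = −2·112 + 3·(299 − 2·112) = 3·299 − 8·112 = 3·299 − 8·(411 − 1·299) = −8·411 + 11·299. So 299·11 + 411·(-8) = 1.
Scaling by 848 gives the particular solution (x, y) = (9328, -6784).
The general solution is x = 9328 + 411k, y = -6784 − 299k; taking k = -22 gives the smaller pair x = 286, y = -206.
Indeed 598·286 + 822·(-206) = 171028 − 169332 = 1696.

x = 286, y = -206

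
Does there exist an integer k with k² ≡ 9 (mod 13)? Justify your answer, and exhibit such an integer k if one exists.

Take k = 10. Then 10² = 100 = 7·13 + 9, so 10² ≡ 9 (mod 13).

k = 10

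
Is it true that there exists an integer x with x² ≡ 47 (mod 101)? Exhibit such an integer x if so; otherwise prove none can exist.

x = 59

Take x = 59. Then 59² = 3481 = 34·101 + 47, so 59² ≡ 47 (mod 101).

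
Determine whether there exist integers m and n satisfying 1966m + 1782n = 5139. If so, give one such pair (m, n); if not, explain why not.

gcd(1966, 1782) = 2, so every integer of the form 1966m + 1782n is a multiple of 2.
However 5139 leaves remainder 1 on division by 2.
So the equation is unsolvable over ℤ.

No such integers exist.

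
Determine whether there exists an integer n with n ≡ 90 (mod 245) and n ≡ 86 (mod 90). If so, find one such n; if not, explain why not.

gcd(245, 90) = 5. If n ≡ 90 (mod 245) and n ≡ 86 (mod 90), then n ≡ 90 (mod 5) and n ≡ 86 (mod 5).
These are incompatible: 90 − 86 = 4 is not divisible by 5.
Therefore no such n exists.

No, no such integer exists.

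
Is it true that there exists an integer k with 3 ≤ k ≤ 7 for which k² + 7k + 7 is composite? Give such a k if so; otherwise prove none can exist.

k = 6

At k = 6: 6² + 7·6 + 7 = 85 = 5·17, which is composite.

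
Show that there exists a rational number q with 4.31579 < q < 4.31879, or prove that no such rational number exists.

Look for a denominator N such that an integer falls strictly between N·4.31579 and N·4.31879. N = 22 works: 22·4.31579 = 94.94738 < 95 < 95.01338 = 22·4.31879.
Hence 95/22 is a rational number with 4.31579 < 95/22 < 4.31879.

q = 95/22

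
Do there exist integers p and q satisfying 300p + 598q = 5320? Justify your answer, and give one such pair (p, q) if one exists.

p = 237, q = -110

gcd(300, 598) = 2, and 2 divides 5320, so integer solutions exist.
Dividing through by 2 reduces the equation to 150p + 299q = 2660.
Dividing repeatedly: 299 = 1·150 + 149, 150 = 1·149 + 1, 149 = 149·1 + 0.
Back-substituting, 1 = 150 − 1·149 = 150 − (299 − 1·150) = −299 + 2·150; that is, 150·2 + 299·(-1) = 1.
Multiplying through by 2660: p = 2·2660 = 5320, q = (-1)·2660 = -2660 is a solution.
Shifting by a multiple of (299, −150) keeps it a solution: p = 5320 − 17·299 = 237, q = -2660 + 17·150 = -110.
Check: 300·237 + 598·(-110) = 71100 − 65780 = 5320. ✓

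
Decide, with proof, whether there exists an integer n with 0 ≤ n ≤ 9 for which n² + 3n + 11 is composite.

At n = 1: 1² + 3·1 + 11 = 15 = 3·5, which is composite.

n = 1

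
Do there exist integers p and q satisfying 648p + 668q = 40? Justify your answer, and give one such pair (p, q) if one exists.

Every value of 648p + 668q is a multiple of gcd(648, 668) = 4; since 4 ∣ 40, solutions exist.
Dividing through by 4 reduces the equation to 162p + 167q = 10.
Dividing repeatedly: 167 = 1·162 + 5, 162 = 32·5 + 2, 5 = 2·2 + 1, 2 = 2·1 + 0.
Unwinding: 1 = 5 − 2·2 = 5 − 2·(162 − 32·5) = −2·162 + 65·5 = −2·162 + 65·(167 − 1·162) = 65·167 − 67·162, i.e. 162·(-67) + 167·65 = 1.
Scaling by 10 gives the particular solution (p, q) = (-670, 650).
Shifting by a multiple of (167, −162) keeps it a solution: p = -670 + 5·167 = 165, q = 650 − 5·162 = -160.
Indeed 648·165 + 668·(-160) = 106920 − 106880 = 40.

p = 165, q = -160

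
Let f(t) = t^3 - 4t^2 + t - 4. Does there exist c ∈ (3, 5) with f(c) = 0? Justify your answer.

Yes, such a c exists.

f(3) = -10 and f(5) = 26, which have opposite signs.
As a polynomial, f is continuous on every closed interval.
So by the Intermediate Value Theorem there is a c strictly between 3 and 5 with f(c) = 0.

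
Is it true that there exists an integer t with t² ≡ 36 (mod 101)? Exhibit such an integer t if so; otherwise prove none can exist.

Take t = 95. Then 95² = 9025 = 89·101 + 36, so 95² ≡ 36 (mod 101).

t = 95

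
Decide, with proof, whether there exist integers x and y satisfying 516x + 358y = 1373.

gcd(516, 358) = 2, so every integer of the form 516x + 358y is a multiple of 2.
However 1373 leaves remainder 1 on division by 2.
Therefore 516x + 358y = 1373 has no solution in integers.

There are no such integers.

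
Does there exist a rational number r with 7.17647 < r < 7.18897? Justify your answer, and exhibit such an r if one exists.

Look for a denominator N such that an integer falls strictly between N·7.17647 and N·7.18897. N = 11 works: 11·7.17647 = 78.94117 < 79 < 79.07867 = 11·7.18897.
Dividing back, 7.17647 < 79/11 < 7.18897, and 79/11 is rational.

r = 79/11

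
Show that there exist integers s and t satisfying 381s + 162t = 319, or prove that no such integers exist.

Both 381 and 162 are divisible by gcd(381, 162) = 3, hence so is any combination 381s + 162t.
However 319 leaves remainder 1 on division by 3.
So the equation is unsolvable over ℤ.

No such integers exist.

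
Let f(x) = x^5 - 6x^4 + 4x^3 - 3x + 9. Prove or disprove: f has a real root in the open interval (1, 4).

Such a root exists.

f(1) = 5 and f(4) = -259, which have opposite signs.
f is continuous everywhere (it is a polynomial), in particular on [1, 4].
By the Intermediate Value Theorem, f takes the value 0 somewhere in the open interval.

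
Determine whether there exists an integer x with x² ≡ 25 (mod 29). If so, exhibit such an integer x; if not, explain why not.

x = 24

Take x = 24. Then 24² = 576 = 19·29 + 25, so 24² ≡ 25 (mod 29).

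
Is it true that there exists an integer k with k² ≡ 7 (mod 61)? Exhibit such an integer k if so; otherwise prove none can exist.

61 is prime, so by Euler's criterion 7 is a square mod 61 iff 7^((61−1)/2) = 7^30 ≡ 1 (mod 61).
Squaring successively (mod 61): 7^2 = 49 ≡ 49; 7^4 ≡ 49² = 2401 ≡ 22; 7^8 ≡ 22² = 484 ≡ 57; 7^16 ≡ 57² = 3249 ≡ 16.
Since 30 = 16 + 8 + 4 + 2, 7^30 ≡ 16 · 57 · 22 · 49; multiplying out mod 61: 16·57 = 912 ≡ 58, then 58·22 = 1276 ≡ 56, then 56·49 = 2744 ≡ 60. Thus 7^30 ≡ 60 ≡ −1 (mod 61).
By Euler's criterion 7 is a quadratic non-residue mod 61: no k satisfies k² ≡ 7 (mod 61).

No such integer exists.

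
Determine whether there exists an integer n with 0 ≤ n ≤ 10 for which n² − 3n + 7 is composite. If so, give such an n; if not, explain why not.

n = 6

At n = 6: 6² − 3·6 + 7 = 25 = 5·5, which is composite.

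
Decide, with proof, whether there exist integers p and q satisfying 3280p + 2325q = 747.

Both 3280 and 2325 are divisible by gcd(3280, 2325) = 5, hence so is any combination 3280p + 2325q.
But 747 is not a multiple of 5 (it leaves remainder 2).
Hence no integers p, q satisfy the equation.

No such integers exist.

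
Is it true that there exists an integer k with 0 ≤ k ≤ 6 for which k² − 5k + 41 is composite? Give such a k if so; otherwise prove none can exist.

k = 3

At k = 3: 3² − 5·3 + 41 = 35 = 5·7, which is composite.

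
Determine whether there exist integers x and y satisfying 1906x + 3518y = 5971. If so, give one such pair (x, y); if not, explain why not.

No such integers exist.

gcd(1906, 3518) = 2, so every integer of the form 1906x + 3518y is a multiple of 2.
But 5971 is not a multiple of 2 (it leaves remainder 1).
So the equation is unsolvable over ℤ.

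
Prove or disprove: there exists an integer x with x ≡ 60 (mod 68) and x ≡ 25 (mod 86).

gcd(68, 86) = 2. If x ≡ 60 (mod 68) and x ≡ 25 (mod 86), then x ≡ 60 (mod 2) and x ≡ 25 (mod 2).
These are incompatible: 60 − 25 = 35 is not divisible by 2.
Hence the system has no solution.

No such integer exists.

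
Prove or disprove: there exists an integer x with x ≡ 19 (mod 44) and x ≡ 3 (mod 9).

gcd(44, 9) = 1, so the Chinese Remainder Theorem guarantees exactly one residue class mod 396 satisfying both.
Any solution of the first congruence is x = 19 + 44t; substituting into the second, 44t ≡ 3 − 19 ≡ 2 (mod 9).
44 ≡ 8 (mod 9), so this reads 8t ≡ 2 (mod 9). To invert 8 modulo 9: 9 = 1·8 + 1, 8 = 8·1 + 0, and unwinding, 1 = 9 − 1·8. Thus 8⁻¹ ≡ -1 ≡ 8 (mod 9).
Therefore t ≡ 8·2 = 16 ≡ 7 (mod 9).
Taking t = 7 gives x = 19 + 44·7 = 327.
Verify: 327 = 7·44 + 19 and 327 = 36·9 + 3. ✓

x = 327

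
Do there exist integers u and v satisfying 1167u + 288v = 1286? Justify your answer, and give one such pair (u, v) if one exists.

No, no such integers exist.

Both 1167 and 288 are divisible by gcd(1167, 288) = 3, hence so is any combination 1167u + 288v.
But 1286 = 3·428 + 2, so 3 ∤ 1286.
Hence no integers u, v satisfy the equation.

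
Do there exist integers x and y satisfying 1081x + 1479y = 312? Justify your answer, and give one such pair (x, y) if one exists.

1081 and 1479 are coprime, so 1081x + 1479y ranges over all of ℤ.
Dividing repeatedly: 1479 = 1·1081 + 398, 1081 = 2·398 + 285, 398 = 1·285 + 113, 285 = 2·113 + 59, 113 = 1·59 + 54, 59 = 1·54 + 5, 54 = 10·5 + 4, 5 = 1·4 + 1, 4 = 4·1 + 0.
Working back up the chain: 1 = 5 − 1·4 = 5 − (54 − 10·5) = −54 + 11·5 = −54 + 11·(59 − 1·54) = 11·59 − 12·54 = 11·59 − 12·(113 − 1·59) = −12·113 + 23·59 = −12·113 + 23·(285 − 2·113) = 23·285 − 58·113 = 23·285 − 58·(398 − 1·285) = −58·398 + 81·285 = −58·398 + 81·(1081 − 2·398) = 81·1081 − 220·398 = 81·1081 − 220·(1479 − 1·1081) = −220·1479 + 301·1081. So 1081·301 + 1479·(-220) = 1.
Scaling by 312 gives the particular solution (x, y) = (93912, -68640).
Shifting by a multiple of (1479, −1081) keeps it a solution: x = 93912 − 63·1479 = 735, y = -68640 + 63·1081 = -537.
Check: 1081·735 + 1479·(-537) = 794535 − 794223 = 312. ✓

x = 735, y = -537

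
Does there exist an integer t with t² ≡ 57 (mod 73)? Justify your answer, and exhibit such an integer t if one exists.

Take t = 38. Then 38² = 1444 = 19·73 + 57, so 38² ≡ 57 (mod 73).

t = 38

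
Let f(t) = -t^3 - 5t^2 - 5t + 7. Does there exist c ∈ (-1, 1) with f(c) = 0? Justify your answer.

Yes, f has a root in the interval.

f(-1) = 8 and f(1) = -4, which have opposite signs.
Since f is a polynomial it is continuous on [-1, 1].
By the Intermediate Value Theorem, f takes the value 0 somewhere in the open interval.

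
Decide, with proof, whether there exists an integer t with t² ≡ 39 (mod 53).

53 is prime, so by Euler's criterion 39 is a square mod 53 iff 39^((53−1)/2) = 39^26 ≡ 1 (mod 53).
Squaring successively (mod 53): 39^2 = 1521 ≡ 37; 39^4 ≡ 37² = 1369 ≡ 44; 39^8 ≡ 44² = 1936 ≡ 28; 39^16 ≡ 28² = 784 ≡ 42.
Since 26 = 16 + 8 + 2, 39^26 ≡ 42 · 28 · 37; multiplying out mod 53: 42·28 = 1176 ≡ 10, then 10·37 = 370 ≡ 52. Thus 39^26 ≡ 52 ≡ −1 (mod 53).
By Euler's criterion 39 is a quadratic non-residue mod 53: no t satisfies t² ≡ 39 (mod 53).

No, no such integer exists.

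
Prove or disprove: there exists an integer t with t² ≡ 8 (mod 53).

Apply Euler's criterion with the prime 53: 8 is a quadratic residue iff 8^26 ≡ 1 (mod 53), and a non-residue iff it is ≡ −1.
Squaring successively (mod 53): 8^2 = 64 ≡ 11; 8^4 ≡ 11² = 121 ≡ 15; 8^8 ≡ 15² = 225 ≡ 13; 8^16 ≡ 13² = 169 ≡ 10.
Since 26 = 16 + 8 + 2, 8^26 ≡ 10 · 13 · 11; multiplying out mod 53: 10·13 = 130 ≡ 24, then 24·11 = 264 ≡ 52. Thus 8^26 ≡ 52 ≡ −1 (mod 53).
By Euler's criterion 8 is a quadratic non-residue mod 53: no t satisfies t² ≡ 8 (mod 53).

There is no such integer.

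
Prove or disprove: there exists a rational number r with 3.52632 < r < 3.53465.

Scale by 15: the interval becomes (52.89480, 53.01975), which contains the integer 53.
Dividing back, 3.52632 < 53/15 < 3.53465, and 53/15 is rational.

r = 53/15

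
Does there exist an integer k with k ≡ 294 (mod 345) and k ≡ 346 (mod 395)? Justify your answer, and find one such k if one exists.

No such integer exists.

Reduce both congruences modulo 5, which divides 345 and 395: they say k ≡ 294 (mod 5) and k ≡ 346 (mod 5).
However 294 ≡ 4 and 346 ≡ 1 (mod 5), and 4 ≠ 1.
Therefore no such k exists.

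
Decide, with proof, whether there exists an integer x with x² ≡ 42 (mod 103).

Apply Euler's criterion with the prime 103: 42 is a quadratic residue iff 42^51 ≡ 1 (mod 103), and a non-residue iff it is ≡ −1.
Squaring successively (mod 103): 42^2 = 1764 ≡ 13; 42^4 ≡ 13² = 169 ≡ 66; 42^8 ≡ 66² = 4356 ≡ 30; 42^16 ≡ 30² = 900 ≡ 76; 42^32 ≡ 76² = 5776 ≡ 8.
Since 51 = 32 + 16 + 2 + 1, 42^51 ≡ 8 · 76 · 13 · 42; multiplying out mod 103: 8·76 = 608 ≡ 93, then 93·13 = 1209 ≡ 76, then 76·42 = 3192 ≡ 102. Thus 42^51 ≡ 102 ≡ −1 (mod 103).
By Euler's criterion 42 is a quadratic non-residue mod 103: no x satisfies x² ≡ 42 (mod 103).

No such integer exists.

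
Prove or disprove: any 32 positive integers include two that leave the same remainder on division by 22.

Yes.

Partition the integers by their residue mod 22; there are 22 classes.
With 32 integers and only 22 classes, the pigeonhole principle forces two of them, say a and b, into the same class.
That is, a and b leave the same remainder on division by 22, as claimed.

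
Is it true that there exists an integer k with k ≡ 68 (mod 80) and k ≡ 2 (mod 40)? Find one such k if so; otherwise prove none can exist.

There is no such integer.

Both moduli are multiples of 40 = gcd(80, 40), so any solution would satisfy k ≡ 68 and k ≡ 2 modulo 40 simultaneously.
However 68 ≡ 28 and 2 ≡ 2 (mod 40), and 28 ≠ 2.
Hence the system has no solution.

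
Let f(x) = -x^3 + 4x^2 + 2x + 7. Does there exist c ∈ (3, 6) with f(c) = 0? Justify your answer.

Yes, f has a root in the interval.

f(3) = 22 and f(6) = -53, which have opposite signs.
Since f is a polynomial it is continuous on [3, 6].
The Intermediate Value Theorem then guarantees some c ∈ (3, 6) with f(c) = 0.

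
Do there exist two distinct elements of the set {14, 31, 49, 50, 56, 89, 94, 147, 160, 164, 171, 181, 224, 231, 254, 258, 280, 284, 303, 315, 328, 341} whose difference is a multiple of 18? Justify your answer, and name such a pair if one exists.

Both 14 and 50 leave remainder 14 on division by 18; their difference 36 = 2·18 is a multiple of 18.

Yes: 14 and 50.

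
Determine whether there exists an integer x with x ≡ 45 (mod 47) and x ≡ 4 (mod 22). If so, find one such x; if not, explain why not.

x = 92

gcd(47, 22) = 1, so the Chinese Remainder Theorem guarantees exactly one residue class mod 1034 satisfying both.
Write x = 45 + 47t and require 45 + 47t ≡ 4 (mod 22), i.e. 47t ≡ 3 (mod 22).
47 ≡ 3 (mod 22), so this reads 3t ≡ 3 (mod 22). To invert 3 modulo 22: 22 = 7·3 + 1, 3 = 3·1 + 0, and unwinding, 1 = 22 − 7·3. Thus 3⁻¹ ≡ -7 ≡ 15 (mod 22).
Therefore t ≡ 15·3 = 45 ≡ 1 (mod 22).
Taking t = 1 gives x = 45 + 47·1 = 92.
Indeed 92 ≡ 45 (mod 47) and 92 ≡ 4 (mod 22).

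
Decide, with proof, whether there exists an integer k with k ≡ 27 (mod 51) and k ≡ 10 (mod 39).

No such integer exists.

gcd(51, 39) = 3. If k ≡ 27 (mod 51) and k ≡ 10 (mod 39), then k ≡ 27 (mod 3) and k ≡ 10 (mod 3).
However 27 ≡ 0 and 10 ≡ 1 (mod 3), and 0 ≠ 1.
Therefore no such k exists.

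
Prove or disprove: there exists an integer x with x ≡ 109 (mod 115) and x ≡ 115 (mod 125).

There is no such integer.

Reduce both congruences modulo 5, which divides 115 and 125: they say x ≡ 109 (mod 5) and x ≡ 115 (mod 5).
But 109 mod 5 = 4 while 115 mod 5 = 0, a contradiction.
Hence the system has no solution.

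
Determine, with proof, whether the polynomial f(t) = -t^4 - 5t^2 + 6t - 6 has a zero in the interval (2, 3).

f(2) = -30 and f(3) = -114, both negative, so a sign-change argument is unavailable; we show f keeps this sign on the whole interval.
Substitute t = 2 + u, where 0 < u < 1 on the interval. Expanding, f(2 + u) = -u^4 - 8u^3 - 29u^2 - 46u - 30.
The nonzero coefficients here are all negative, so for u > 0 every term is negative (or zero), and the constant term -30 is strictly negative.
Therefore f(t) < 0 throughout (2, 3), and f has no zero there.

No.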